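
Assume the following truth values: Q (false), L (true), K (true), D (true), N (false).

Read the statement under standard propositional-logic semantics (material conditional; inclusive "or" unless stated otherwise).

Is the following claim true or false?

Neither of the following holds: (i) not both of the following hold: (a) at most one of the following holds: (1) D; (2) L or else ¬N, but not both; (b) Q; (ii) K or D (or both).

false

Formalization: ((D nand (L xor not N)) nand Q) nor (K or D)

not N = not False = True
L xor not N = True xor True = False
D nand (L xor not N) = True nand False = True
(D nand (L xor not N)) nand Q = True nand False = True
K or D = True or True = True
((D nand (L xor not N)) nand Q) nor (K or D) = True nor True = False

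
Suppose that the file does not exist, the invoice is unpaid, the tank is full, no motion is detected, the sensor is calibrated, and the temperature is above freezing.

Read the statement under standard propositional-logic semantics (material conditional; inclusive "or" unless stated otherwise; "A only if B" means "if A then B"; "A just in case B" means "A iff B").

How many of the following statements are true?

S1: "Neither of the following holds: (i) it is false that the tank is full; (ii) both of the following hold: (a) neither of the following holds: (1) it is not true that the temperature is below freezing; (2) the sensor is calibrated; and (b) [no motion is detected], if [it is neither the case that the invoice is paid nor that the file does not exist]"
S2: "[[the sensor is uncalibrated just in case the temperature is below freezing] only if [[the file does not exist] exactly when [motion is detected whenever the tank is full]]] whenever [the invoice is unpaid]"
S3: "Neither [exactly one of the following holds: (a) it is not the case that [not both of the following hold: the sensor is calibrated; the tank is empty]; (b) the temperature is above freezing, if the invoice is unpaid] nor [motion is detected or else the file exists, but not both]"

Let U = "the tank is full" (T), K = "the temperature is below freezing" (F), H = "the sensor is calibrated" (T), Q = "the invoice is paid" (F), R = "the file exists" (F), V = "motion is detected" (F).

S1: This is ¬U ↓ ((¬K ↓ H) ∧ ((Q ↓ ¬R) → ¬V)).

¬U = ¬T = F
¬K = ¬F = T
¬K ↓ H = T ↓ T = F
¬R = ¬F = T
Q ↓ ¬R = F ↓ T = F
¬V = ¬F = T
(Q ↓ ¬R) → ¬V = F → T = T
(¬K ↓ H) ∧ ((Q ↓ ¬R) → ¬V) = F ∧ T = F
¬U ↓ ((¬K ↓ H) ∧ ((Q ↓ ¬R) → ¬V)) = F ↓ F = T
So S1 is true.

S2: In symbols: ¬Q → ((¬H ↔ K) → (¬R ↔ (U → V)))

¬Q = ¬F = T
¬H = ¬T = F
¬H ↔ K = F ↔ F = T
¬R = ¬F = T
U → V = T → F = F
¬R ↔ (U → V) = T ↔ F = F
(¬H ↔ K) → (¬R ↔ (U → V)) = T → F = F
¬Q → ((¬H ↔ K) → (¬R ↔ (U → V))) = T → F = F
Hence S2 is false.

S3: This is (¬(H ↑ ¬U) ⊕ (¬Q → ¬K)) ↓ (V ⊕ R).

¬U = ¬T = F
H ↑ ¬U = T ↑ F = T
¬(H ↑ ¬U) = ¬T = F
¬Q = ¬F = T
¬K = ¬F = T
¬Q → ¬K = T → T = T
¬(H ↑ ¬U) ⊕ (¬Q → ¬K) = F ⊕ T = T
V ⊕ R = F ⊕ F = F
(¬(H ↑ ¬U) ⊕ (¬Q → ¬K)) ↓ (V ⊕ R) = T ↓ F = F
So S3 is false.

Count: 1.

1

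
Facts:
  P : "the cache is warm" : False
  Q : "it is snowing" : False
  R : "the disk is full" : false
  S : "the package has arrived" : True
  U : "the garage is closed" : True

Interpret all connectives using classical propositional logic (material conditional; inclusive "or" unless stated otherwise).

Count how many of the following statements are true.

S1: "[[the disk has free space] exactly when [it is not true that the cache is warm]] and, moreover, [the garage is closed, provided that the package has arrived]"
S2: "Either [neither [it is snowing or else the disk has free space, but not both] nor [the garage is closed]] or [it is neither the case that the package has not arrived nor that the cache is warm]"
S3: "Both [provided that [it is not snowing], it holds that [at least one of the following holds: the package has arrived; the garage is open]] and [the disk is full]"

2

S1: Parsed as (not R iff not P) and (S -> U)

not R = not False = True
not P = not False = True
not R iff not P = True iff True = True
S -> U = True -> True = True
(not R iff not P) and (S -> U) = True and True = True
Thus S1 is true.

S2: Formalization: ((Q xor not R) nor U) or (not S nor P)

not R = not False = True
Q xor not R = False xor True = True
(Q xor not R) nor U = True nor True = False
not S = not True = False
not S nor P = False nor False = True
((Q xor not R) nor U) or (not S nor P) = False or True = True
Hence S2 is true.

S3: Parsed as (not Q -> (S or not U)) and R

not Q = not False = True
not U = not True = False
S or not U = True or False = True
not Q -> (S or not U) = True -> True = True
(not Q -> (S or not U)) and R = True and False = False
So S3 is false.

True statements: 2.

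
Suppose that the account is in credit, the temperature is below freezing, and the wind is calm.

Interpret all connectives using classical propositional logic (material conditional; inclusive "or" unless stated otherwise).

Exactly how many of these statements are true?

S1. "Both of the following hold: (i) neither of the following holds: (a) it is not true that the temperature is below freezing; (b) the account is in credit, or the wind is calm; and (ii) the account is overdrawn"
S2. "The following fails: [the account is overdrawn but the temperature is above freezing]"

1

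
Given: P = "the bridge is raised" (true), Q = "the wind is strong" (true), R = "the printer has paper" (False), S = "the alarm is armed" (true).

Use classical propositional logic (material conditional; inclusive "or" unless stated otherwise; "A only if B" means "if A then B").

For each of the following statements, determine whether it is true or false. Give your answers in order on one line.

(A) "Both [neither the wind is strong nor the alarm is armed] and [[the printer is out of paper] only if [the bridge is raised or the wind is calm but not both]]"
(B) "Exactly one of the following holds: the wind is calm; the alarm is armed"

(A) F, (B) T

(A): Formalization: (Q ↓ S) ∧ (¬R → (P ⊕ ¬Q))

Q ↓ S = T ↓ T = F
¬R = ¬F = T
¬Q = ¬T = F
P ⊕ ¬Q = T ⊕ F = T
¬R → (P ⊕ ¬Q) = T → T = T
(Q ↓ S) ∧ (¬R → (P ⊕ ¬Q)) = F ∧ T = F
Thus (A) is false.

(B): In symbols: ¬Q ⊕ S

¬Q = ¬T = F
¬Q ⊕ S = F ⊕ T = T
So (B) is true.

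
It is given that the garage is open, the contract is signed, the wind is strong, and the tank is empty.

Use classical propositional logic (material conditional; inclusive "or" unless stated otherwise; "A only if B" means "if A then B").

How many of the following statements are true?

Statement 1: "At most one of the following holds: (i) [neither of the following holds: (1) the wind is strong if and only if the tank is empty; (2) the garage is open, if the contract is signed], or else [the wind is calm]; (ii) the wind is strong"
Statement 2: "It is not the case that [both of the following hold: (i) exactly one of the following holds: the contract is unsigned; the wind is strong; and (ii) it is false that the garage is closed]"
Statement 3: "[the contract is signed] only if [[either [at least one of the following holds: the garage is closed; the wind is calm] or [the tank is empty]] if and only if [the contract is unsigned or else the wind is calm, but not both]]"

1

Let R = "the wind is strong" (T), S = "the tank is full" (F), Q = "the contract is signed" (T), P = "the garage is closed" (F).

Statement 1: In symbols: (((R ↔ ¬S) ↓ (Q → ¬P)) ∨ ¬R) ↑ R

¬S = ¬F = T
R ↔ ¬S = T ↔ T = T
¬P = ¬F = T
Q → ¬P = T → T = T
(R ↔ ¬S) ↓ (Q → ¬P) = T ↓ T = F
¬R = ¬T = F
((R ↔ ¬S) ↓ (Q → ¬P)) ∨ ¬R = F ∨ F = F
(((R ↔ ¬S) ↓ (Q → ¬P)) ∨ ¬R) ↑ R = F ↑ T = T
Hence Statement 1 is true.

Statement 2: Formalization: ¬((¬Q ⊕ R) ∧ ¬P)

¬Q = ¬T = F
¬Q ⊕ R = F ⊕ T = T
¬P = ¬F = T
(¬Q ⊕ R) ∧ ¬P = T ∧ T = T
¬((¬Q ⊕ R) ∧ ¬P) = ¬T = F
So Statement 2 is false.

Statement 3: Parsed as Q → (((P ∨ ¬R) ∨ ¬S) ↔ (¬Q ⊕ ¬R))

¬R = ¬T = F
P ∨ ¬R = F ∨ F = F
¬S = ¬F = T
(P ∨ ¬R) ∨ ¬S = F ∨ T = T
¬Q = ¬T = F
¬R = ¬T = F
¬Q ⊕ ¬R = F ⊕ F = F
((P ∨ ¬R) ∨ ¬S) ↔ (¬Q ⊕ ¬R) = T ↔ F = F
Q → (((P ∨ ¬R) ∨ ¬S) ↔ (¬Q ⊕ ¬R)) = T → F = F
Hence Statement 3 is false.

Count: 1.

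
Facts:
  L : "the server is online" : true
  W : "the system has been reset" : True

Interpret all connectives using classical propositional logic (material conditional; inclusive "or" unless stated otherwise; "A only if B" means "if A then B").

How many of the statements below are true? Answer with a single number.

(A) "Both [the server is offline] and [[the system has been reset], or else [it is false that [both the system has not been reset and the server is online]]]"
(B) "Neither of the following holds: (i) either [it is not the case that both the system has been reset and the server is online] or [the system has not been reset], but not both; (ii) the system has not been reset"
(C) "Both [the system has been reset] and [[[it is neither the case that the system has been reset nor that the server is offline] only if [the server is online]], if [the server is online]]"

2

(A): Parsed as ~L & (W | ~(~W & L))

~L = ~T = F
~W = ~T = F
~W & L = F & T = F
~(~W & L) = ~F = T
W | ~(~W & L) = T | T = T
~L & (W | ~(~W & L)) = F & T = F
Hence (A) is false.

(B): Formalization: ((W nand L) xor ~W) nor ~W

W nand L = T nand T = F
~W = ~T = F
(W nand L) xor ~W = F xor F = F
~W = ~T = F
((W nand L) xor ~W) nor ~W = F nor F = T
Hence (B) is true.

(C): This is W & (L -> ((W nor ~L) -> L)).

~L = ~T = F
W nor ~L = T nor F = F
(W nor ~L) -> L = F -> T = T
L -> ((W nor ~L) -> L) = T -> T = T
W & (L -> ((W nor ~L) -> L)) = T & T = T
So (C) is true.

Count: 2.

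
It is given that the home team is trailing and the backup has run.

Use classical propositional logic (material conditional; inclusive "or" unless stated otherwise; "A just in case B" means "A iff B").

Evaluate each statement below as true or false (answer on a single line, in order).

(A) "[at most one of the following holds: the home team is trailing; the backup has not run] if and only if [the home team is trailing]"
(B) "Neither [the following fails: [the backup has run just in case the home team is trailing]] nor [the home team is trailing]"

(A) true / (B) false

Let P = "the home team is leading" (F), Q = "the backup has run" (T).

(A): In symbols: (¬P ↑ ¬Q) ↔ ¬P

¬P = ¬F = T
¬Q = ¬T = F
¬P ↑ ¬Q = T ↑ F = T
¬P = ¬F = T
(¬P ↑ ¬Q) ↔ ¬P = T ↔ T = T
Thus (A) is true.

(B): This is ¬(Q ↔ ¬P) ↓ ¬P.

¬P = ¬F = T
Q ↔ ¬P = T ↔ T = T
¬(Q ↔ ¬P) = ¬T = F
¬P = ¬F = T
¬(Q ↔ ¬P) ↓ ¬P = F ↓ T = F
Hence (B) is false.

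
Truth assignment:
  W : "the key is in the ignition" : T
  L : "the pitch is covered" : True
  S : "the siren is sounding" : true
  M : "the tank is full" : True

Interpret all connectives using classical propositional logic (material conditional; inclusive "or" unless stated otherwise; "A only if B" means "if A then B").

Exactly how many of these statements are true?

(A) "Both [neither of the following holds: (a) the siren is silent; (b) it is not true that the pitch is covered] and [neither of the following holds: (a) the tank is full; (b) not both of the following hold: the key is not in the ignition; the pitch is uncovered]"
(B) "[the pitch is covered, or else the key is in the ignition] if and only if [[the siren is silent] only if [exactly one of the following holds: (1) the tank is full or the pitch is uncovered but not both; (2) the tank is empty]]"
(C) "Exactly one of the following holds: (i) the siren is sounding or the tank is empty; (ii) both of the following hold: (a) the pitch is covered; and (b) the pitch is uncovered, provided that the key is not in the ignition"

1

(A): Formalization: (not S nor not L) and (M nor (not W nand not L))

not S = not True = False
not L = not True = False
not S nor not L = False nor False = True
not W = not True = False
not L = not True = False
not W nand not L = False nand False = True
M nor (not W nand not L) = True nor True = False
(not S nor not L) and (M nor (not W nand not L)) = True and False = False
Thus (A) is false.

(B): Formalization: (L or W) iff (not S -> ((M xor not L) xor not M))

L or W = True or True = True
not S = not True = False
not L = not True = False
M xor not L = True xor False = True
not M = not True = False
(M xor not L) xor not M = True xor False = True
not S -> ((M xor not L) xor not M) = False -> True = True
(L or W) iff (not S -> ((M xor not L) xor not M)) = True iff True = True
Thus (B) is true.

(C): In symbols: (S or not M) xor (L and (not W -> not L))

not M = not True = False
S or not M = True or False = True
not W = not True = False
not L = not True = False
not W -> not L = False -> False = True
L and (not W -> not L) = True and True = True
(S or not M) xor (L and (not W -> not L)) = True xor True = False
Hence (C) is false.

1 of the 3 statements is true.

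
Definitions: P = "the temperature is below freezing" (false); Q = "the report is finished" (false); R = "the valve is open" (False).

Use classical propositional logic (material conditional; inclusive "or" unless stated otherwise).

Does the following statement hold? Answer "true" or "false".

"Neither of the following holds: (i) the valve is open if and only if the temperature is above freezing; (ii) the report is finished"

True

Values: R=F, P=F, Q=F.
Parsed as (R ↔ ¬P) ↓ Q

¬P = ¬F = T
R ↔ ¬P = F ↔ T = F
(R ↔ ¬P) ↓ Q = F ↓ F = T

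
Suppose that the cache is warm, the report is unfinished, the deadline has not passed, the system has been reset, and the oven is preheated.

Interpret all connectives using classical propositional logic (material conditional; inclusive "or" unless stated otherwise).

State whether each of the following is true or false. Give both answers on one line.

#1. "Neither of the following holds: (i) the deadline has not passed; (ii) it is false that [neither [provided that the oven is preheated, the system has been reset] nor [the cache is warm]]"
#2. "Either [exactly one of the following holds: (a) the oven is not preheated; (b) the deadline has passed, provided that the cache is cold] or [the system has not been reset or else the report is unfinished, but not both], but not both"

Let R = "the deadline has passed" (False), U = "the oven is preheated" (True), S = "the system has been reset" (True), P = "the cache is warm" (True), Q = "the report is finished" (False).

#1: Formalization: not R nor not ((U -> S) nor P)

not R = not False = True
U -> S = True -> True = True
(U -> S) nor P = True nor True = False
not ((U -> S) nor P) = not False = True
not R nor not ((U -> S) nor P) = True nor True = False
Thus #1 is false.

#2: Formalization: (not U xor (not P -> R)) xor (not S xor not Q)

not U = not True = False
not P = not True = False
not P -> R = False -> False = True
not U xor (not P -> R) = False xor True = True
not S = not True = False
not Q = not False = True
not S xor not Q = False xor True = True
(not U xor (not P -> R)) xor (not S xor not Q) = True xor True = False
Hence #2 is false.

#1 False, #2 False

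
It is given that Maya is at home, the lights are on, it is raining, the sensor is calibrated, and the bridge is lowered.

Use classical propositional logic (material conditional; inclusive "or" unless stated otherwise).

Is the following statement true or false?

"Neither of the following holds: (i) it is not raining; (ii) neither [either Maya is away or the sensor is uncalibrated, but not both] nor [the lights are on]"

true

Let H = "it is raining" (T), M = "Maya is at home" (T), V = "the sensor is calibrated" (T), L = "the lights are on" (T).
This is ¬H ↓ ((¬M ⊕ ¬V) ↓ L).

¬H = ¬T = F
¬M = ¬T = F
¬V = ¬T = F
¬M ⊕ ¬V = F ⊕ F = F
(¬M ⊕ ¬V) ↓ L = F ↓ T = F
¬H ↓ ((¬M ⊕ ¬V) ↓ L) = F ↓ F = T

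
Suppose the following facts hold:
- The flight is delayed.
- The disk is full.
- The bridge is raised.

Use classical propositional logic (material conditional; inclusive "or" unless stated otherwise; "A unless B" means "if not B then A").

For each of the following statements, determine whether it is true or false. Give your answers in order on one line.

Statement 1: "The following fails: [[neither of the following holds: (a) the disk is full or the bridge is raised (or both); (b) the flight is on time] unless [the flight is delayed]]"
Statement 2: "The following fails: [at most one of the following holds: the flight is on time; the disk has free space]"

Let Q = "the disk is full" (True), R = "the bridge is raised" (True), P = "the flight is delayed" (True).

Statement 1: In symbols: not (((Q or R) nor not P) or P)

Q or R = True or True = True
not P = not True = False
(Q or R) nor not P = True nor False = False
((Q or R) nor not P) or P = False or True = True
not (((Q or R) nor not P) or P) = not True = False
So Statement 1 is false.

Statement 2: This is not (not P nand not Q).

not P = not True = False
not Q = not True = False
not P nand not Q = False nand False = True
not (not P nand not Q) = not True = False
So Statement 2 is false.

Statement 1 false / Statement 2 false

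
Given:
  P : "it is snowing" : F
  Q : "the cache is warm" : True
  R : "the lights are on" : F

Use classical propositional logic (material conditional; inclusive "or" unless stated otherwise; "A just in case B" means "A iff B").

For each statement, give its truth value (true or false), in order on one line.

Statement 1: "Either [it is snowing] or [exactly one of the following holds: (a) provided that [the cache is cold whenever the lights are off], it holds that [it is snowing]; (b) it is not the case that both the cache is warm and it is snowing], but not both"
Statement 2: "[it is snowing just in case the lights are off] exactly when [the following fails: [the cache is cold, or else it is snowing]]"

Statement 1 False, Statement 2 False

Statement 1: This is P xor (((not R -> not Q) -> P) xor (Q nand P)).

not R = not False = True
not Q = not True = False
not R -> not Q = True -> False = False
(not R -> not Q) -> P = False -> False = True
Q nand P = True nand False = True
((not R -> not Q) -> P) xor (Q nand P) = True xor True = False
P xor (((not R -> not Q) -> P) xor (Q nand P)) = False xor False = False
So Statement 1 is false.

Statement 2: Parsed as (P iff not R) iff not (not Q or P)

not R = not False = True
P iff not R = False iff True = False
not Q = not True = False
not Q or P = False or False = False
not (not Q or P) = not False = True
(P iff not R) iff not (not Q or P) = False iff True = False
Thus Statement 2 is false.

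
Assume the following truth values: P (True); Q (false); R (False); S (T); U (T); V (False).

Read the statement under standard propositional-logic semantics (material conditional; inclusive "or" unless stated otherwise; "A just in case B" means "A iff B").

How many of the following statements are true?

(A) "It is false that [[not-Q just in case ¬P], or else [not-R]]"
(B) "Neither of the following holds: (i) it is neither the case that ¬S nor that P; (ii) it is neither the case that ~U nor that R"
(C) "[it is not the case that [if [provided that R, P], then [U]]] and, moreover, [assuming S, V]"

0

(A): This is not ((not Q iff not P) or not R).

not Q = not False = True
not P = not True = False
not Q iff not P = True iff False = False
not R = not False = True
(not Q iff not P) or not R = False or True = True
not ((not Q iff not P) or not R) = not True = False
So (A) is false.

(B): This is (not S nor P) nor (not U nor R).

not S = not True = False
not S nor P = False nor True = False
not U = not True = False
not U nor R = False nor False = True
(not S nor P) nor (not U nor R) = False nor True = False
Thus (B) is false.

(C): In symbols: not ((R -> P) -> U) and (S -> V)

R -> P = False -> True = True
(R -> P) -> U = True -> True = True
not ((R -> P) -> U) = not True = False
S -> V = True -> False = False
not ((R -> P) -> U) and (S -> V) = False and False = False
So (C) is false.

0 of the 3 statements are true (none).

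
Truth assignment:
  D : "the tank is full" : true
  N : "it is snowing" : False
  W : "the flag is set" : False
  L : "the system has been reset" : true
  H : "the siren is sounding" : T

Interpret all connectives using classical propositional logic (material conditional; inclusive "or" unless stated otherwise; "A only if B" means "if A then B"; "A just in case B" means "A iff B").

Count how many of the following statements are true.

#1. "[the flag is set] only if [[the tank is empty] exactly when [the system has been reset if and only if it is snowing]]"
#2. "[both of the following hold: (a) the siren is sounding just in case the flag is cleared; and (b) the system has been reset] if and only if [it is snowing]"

1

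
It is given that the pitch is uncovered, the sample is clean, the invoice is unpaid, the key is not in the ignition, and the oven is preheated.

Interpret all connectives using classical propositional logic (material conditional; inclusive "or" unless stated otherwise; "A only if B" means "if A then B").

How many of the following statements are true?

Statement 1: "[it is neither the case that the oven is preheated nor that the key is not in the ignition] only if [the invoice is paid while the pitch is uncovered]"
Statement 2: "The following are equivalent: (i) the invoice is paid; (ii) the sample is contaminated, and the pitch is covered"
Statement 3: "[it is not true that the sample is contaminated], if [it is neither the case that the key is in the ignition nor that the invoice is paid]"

Let U = "the oven is preheated" (T), S = "the key is in the ignition" (F), R = "the invoice is paid" (F), P = "the pitch is covered" (F), Q = "the sample is contaminated" (F).

Statement 1: Parsed as (U nor ~S) -> (R & ~P)

~S = ~F = T
U nor ~S = T nor T = F
~P = ~F = T
R & ~P = F & T = F
(U nor ~S) -> (R & ~P) = F -> F = T
So Statement 1 is true.

Statement 2: In symbols: R <-> (Q & P)

Q & P = F & F = F
R <-> (Q & P) = F <-> F = T
Hence Statement 2 is true.

Statement 3: This is (S nor R) -> ~Q.

S nor R = F nor F = T
~Q = ~F = T
(S nor R) -> ~Q = T -> T = T
Thus Statement 3 is true.

True statements: 3 (Statement 1, Statement 2, Statement 3).

3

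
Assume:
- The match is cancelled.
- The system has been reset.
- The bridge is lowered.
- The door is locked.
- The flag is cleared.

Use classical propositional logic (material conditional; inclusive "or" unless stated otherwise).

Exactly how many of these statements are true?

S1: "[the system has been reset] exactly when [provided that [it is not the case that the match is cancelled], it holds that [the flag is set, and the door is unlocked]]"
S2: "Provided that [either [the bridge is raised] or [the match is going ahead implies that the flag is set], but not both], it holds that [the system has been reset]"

Let S = "the system has been reset" (True), M = "the match is cancelled" (True), W = "the flag is set" (False), G = "the door is locked" (True), Q = "the bridge is raised" (False).

S1: Formalization: S iff (not M -> (W and not G))

not M = not True = False
not G = not True = False
W and not G = False and False = False
not M -> (W and not G) = False -> False = True
S iff (not M -> (W and not G)) = True iff True = True
Hence S1 is true.

S2: In symbols: (Q xor (not M -> W)) -> S

not M = not True = False
not M -> W = False -> False = True
Q xor (not M -> W) = False xor True = True
(Q xor (not M -> W)) -> S = True -> True = True
Thus S2 is true.

2 of the 2 statements are true (S1, S2).

2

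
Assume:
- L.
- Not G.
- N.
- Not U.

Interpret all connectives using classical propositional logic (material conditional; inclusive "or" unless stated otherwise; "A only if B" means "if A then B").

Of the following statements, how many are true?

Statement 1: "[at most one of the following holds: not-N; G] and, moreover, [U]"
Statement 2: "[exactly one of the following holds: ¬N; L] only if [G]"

0

Statement 1: In symbols: (¬N ↑ G) ∧ U

¬N = ¬T = F
¬N ↑ G = F ↑ F = T
(¬N ↑ G) ∧ U = T ∧ F = F
So Statement 1 is false.

Statement 2: Formalization: (¬N ⊕ L) → G

¬N = ¬T = F
¬N ⊕ L = F ⊕ T = T
(¬N ⊕ L) → G = T → F = F
Thus Statement 2 is false.

Count: 0.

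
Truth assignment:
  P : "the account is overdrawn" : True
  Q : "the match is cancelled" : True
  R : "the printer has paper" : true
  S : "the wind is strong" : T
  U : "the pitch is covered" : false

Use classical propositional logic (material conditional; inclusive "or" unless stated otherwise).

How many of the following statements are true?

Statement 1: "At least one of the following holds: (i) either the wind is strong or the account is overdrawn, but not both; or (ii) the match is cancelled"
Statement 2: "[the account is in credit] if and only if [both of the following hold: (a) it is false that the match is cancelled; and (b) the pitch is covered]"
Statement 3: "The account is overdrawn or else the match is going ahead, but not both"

3

Statement 1: In symbols: (S ⊕ P) ∨ Q

S ⊕ P = T ⊕ T = F
(S ⊕ P) ∨ Q = F ∨ T = T
So Statement 1 is true.

Statement 2: Parsed as ¬P ↔ (¬Q ∧ U)

¬P = ¬T = F
¬Q = ¬T = F
¬Q ∧ U = F ∧ F = F
¬P ↔ (¬Q ∧ U) = F ↔ F = T
Hence Statement 2 is true.

Statement 3: In symbols: P ⊕ ¬Q

¬Q = ¬T = F
P ⊕ ¬Q = T ⊕ F = T
So Statement 3 is true.

Count: 3.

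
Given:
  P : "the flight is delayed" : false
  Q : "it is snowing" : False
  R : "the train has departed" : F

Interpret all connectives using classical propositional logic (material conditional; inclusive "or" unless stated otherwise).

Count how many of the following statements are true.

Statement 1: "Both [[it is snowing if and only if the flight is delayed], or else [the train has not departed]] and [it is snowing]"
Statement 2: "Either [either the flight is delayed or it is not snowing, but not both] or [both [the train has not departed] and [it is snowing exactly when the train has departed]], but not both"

Statement 1: This is ((Q <-> P) | ~R) & Q.

Q <-> P = F <-> F = T
~R = ~F = T
(Q <-> P) | ~R = T | T = T
((Q <-> P) | ~R) & Q = T & F = F
So Statement 1 is false.

Statement 2: In symbols: (P xor ~Q) xor (~R & (Q <-> R))

~Q = ~F = T
P xor ~Q = F xor T = T
~R = ~F = T
Q <-> R = F <-> F = T
~R & (Q <-> R) = T & T = T
(P xor ~Q) xor (~R & (Q <-> R)) = T xor T = F
Hence Statement 2 is false.

Count: 0.

0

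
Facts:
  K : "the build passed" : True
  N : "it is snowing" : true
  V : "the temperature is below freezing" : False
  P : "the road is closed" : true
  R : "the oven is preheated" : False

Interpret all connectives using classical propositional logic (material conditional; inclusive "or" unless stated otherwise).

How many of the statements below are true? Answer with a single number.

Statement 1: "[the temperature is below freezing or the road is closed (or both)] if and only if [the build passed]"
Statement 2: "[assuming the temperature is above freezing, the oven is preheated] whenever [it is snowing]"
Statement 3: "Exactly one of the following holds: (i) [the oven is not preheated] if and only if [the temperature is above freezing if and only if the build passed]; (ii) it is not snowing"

2

Statement 1: Parsed as (V | P) <-> K

V | P = F | T = T
(V | P) <-> K = T <-> T = T
Hence Statement 1 is true.

Statement 2: This is N -> (~V -> R).

~V = ~F = T
~V -> R = T -> F = F
N -> (~V -> R) = T -> F = F
So Statement 2 is false.

Statement 3: This is (~R <-> (~V <-> K)) xor ~N.

~R = ~F = T
~V = ~F = T
~V <-> K = T <-> T = T
~R <-> (~V <-> K) = T <-> T = T
~N = ~T = F
(~R <-> (~V <-> K)) xor ~N = T xor F = T
So Statement 3 is true.

2 of the 3 statements are true.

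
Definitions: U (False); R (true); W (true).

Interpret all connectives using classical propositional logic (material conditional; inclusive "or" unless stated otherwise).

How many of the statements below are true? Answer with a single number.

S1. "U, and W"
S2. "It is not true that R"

0

S1: Parsed as U & W

U & W = F & T = F
Thus S1 is false.

S2: This is ~R.

~R = ~T = F
So S2 is false.

Count: 0.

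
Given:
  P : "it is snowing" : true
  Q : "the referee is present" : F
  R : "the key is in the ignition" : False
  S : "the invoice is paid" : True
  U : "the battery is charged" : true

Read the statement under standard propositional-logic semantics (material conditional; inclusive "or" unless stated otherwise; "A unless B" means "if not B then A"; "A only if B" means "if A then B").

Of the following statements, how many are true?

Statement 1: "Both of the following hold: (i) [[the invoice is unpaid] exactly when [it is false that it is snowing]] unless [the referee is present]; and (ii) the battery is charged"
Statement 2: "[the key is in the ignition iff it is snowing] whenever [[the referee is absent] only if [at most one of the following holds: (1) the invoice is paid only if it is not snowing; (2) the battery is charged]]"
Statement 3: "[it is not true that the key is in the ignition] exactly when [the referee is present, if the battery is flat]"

2

Statement 1: This is ((~S <-> ~P) | Q) & U.

~S = ~T = F
~P = ~T = F
~S <-> ~P = F <-> F = T
(~S <-> ~P) | Q = T | F = T
((~S <-> ~P) | Q) & U = T & T = T
Hence Statement 1 is true.

Statement 2: In symbols: (~Q -> ((S -> ~P) nand U)) -> (R <-> P)

~Q = ~F = T
~P = ~T = F
S -> ~P = T -> F = F
(S -> ~P) nand U = F nand T = T
~Q -> ((S -> ~P) nand U) = T -> T = T
R <-> P = F <-> T = F
(~Q -> ((S -> ~P) nand U)) -> (R <-> P) = T -> F = F
So Statement 2 is false.

Statement 3: Parsed as ~R <-> (~U -> Q)

~R = ~F = T
~U = ~T = F
~U -> Q = F -> F = T
~R <-> (~U -> Q) = T <-> T = T
Thus Statement 3 is true.

Count: 2.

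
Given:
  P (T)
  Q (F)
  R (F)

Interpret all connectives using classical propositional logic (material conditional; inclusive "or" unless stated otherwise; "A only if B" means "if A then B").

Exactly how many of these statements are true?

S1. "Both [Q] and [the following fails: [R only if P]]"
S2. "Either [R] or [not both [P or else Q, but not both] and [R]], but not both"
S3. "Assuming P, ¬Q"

2

S1: Formalization: Q and not (R -> P)

R -> P = False -> True = True
not (R -> P) = not True = False
Q and not (R -> P) = False and False = False
Hence S1 is false.

S2: This is R xor ((P xor Q) nand R).

P xor Q = True xor False = True
(P xor Q) nand R = True nand False = True
R xor ((P xor Q) nand R) = False xor True = True
So S2 is true.

S3: Formalization: P -> not Q

not Q = not False = True
P -> not Q = True -> True = True
Thus S3 is true.

Count: 2.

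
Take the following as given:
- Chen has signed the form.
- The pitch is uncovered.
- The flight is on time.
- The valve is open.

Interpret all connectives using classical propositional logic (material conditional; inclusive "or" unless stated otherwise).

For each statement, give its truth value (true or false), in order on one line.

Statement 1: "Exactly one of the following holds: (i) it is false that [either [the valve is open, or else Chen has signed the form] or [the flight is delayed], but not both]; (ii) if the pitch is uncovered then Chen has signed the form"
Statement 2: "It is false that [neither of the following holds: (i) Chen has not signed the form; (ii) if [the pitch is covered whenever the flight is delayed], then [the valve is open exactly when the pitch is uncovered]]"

Statement 1 true / Statement 2 true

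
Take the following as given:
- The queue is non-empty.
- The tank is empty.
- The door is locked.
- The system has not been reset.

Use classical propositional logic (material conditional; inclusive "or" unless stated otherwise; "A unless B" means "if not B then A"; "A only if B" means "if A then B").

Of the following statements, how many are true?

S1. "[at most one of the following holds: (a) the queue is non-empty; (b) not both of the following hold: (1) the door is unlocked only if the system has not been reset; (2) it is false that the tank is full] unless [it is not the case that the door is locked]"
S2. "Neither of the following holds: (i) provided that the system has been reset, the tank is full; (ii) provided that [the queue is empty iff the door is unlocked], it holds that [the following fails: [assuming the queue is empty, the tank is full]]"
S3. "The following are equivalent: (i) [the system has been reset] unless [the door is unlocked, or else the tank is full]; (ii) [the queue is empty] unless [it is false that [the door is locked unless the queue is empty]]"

2

Let W = "the queue is empty" (False), U = "the door is locked" (True), D = "the system has been reset" (False), H = "the tank is full" (False).

S1: Parsed as (not W nand ((not U -> not D) nand not H)) or not U

not W = not False = True
not U = not True = False
not D = not False = True
not U -> not D = False -> True = True
not H = not False = True
(not U -> not D) nand not H = True nand True = False
not W nand ((not U -> not D) nand not H) = True nand False = True
not U = not True = False
(not W nand ((not U -> not D) nand not H)) or not U = True or False = True
So S1 is true.

S2: Formalization: (D -> H) nor ((W iff not U) -> not (W -> H))

D -> H = False -> False = True
not U = not True = False
W iff not U = False iff False = True
W -> H = False -> False = True
not (W -> H) = not True = False
(W iff not U) -> not (W -> H) = True -> False = False
(D -> H) nor ((W iff not U) -> not (W -> H)) = True nor False = False
So S2 is false.

S3: In symbols: (D or (not U or H)) iff (W or not (U or W))

not U = not True = False
not U or H = False or False = False
D or (not U or H) = False or False = False
U or W = True or False = True
not (U or W) = not True = False
W or not (U or W) = False or False = False
(D or (not U or H)) iff (W or not (U or W)) = False iff False = True
Hence S3 is true.

Count: 2.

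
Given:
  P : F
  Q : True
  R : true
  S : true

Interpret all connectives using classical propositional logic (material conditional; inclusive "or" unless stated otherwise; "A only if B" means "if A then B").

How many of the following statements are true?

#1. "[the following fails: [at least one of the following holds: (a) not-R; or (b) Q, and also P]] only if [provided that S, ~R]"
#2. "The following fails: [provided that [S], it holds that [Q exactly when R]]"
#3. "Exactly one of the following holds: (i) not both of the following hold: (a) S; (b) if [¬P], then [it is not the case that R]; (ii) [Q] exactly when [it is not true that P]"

#1: Parsed as ¬(¬R ∨ (Q ∧ P)) → (S → ¬R)

¬R = ¬T = F
Q ∧ P = T ∧ F = F
¬R ∨ (Q ∧ P) = F ∨ F = F
¬(¬R ∨ (Q ∧ P)) = ¬F = T
¬R = ¬T = F
S → ¬R = T → F = F
¬(¬R ∨ (Q ∧ P)) → (S → ¬R) = T → F = F
Thus #1 is false.

#2: Formalization: ¬(S → (Q ↔ R))

Q ↔ R = T ↔ T = T
S → (Q ↔ R) = T → T = T
¬(S → (Q ↔ R)) = ¬T = F
So #2 is false.

#3: In symbols: (S ↑ (¬P → ¬R)) ⊕ (Q ↔ ¬P)

¬P = ¬F = T
¬R = ¬T = F
¬P → ¬R = T → F = F
S ↑ (¬P → ¬R) = T ↑ F = T
¬P = ¬F = T
Q ↔ ¬P = T ↔ T = T
(S ↑ (¬P → ¬R)) ⊕ (Q ↔ ¬P) = T ⊕ T = F
Thus #3 is false.

0 of the 3 statements are true (none).

0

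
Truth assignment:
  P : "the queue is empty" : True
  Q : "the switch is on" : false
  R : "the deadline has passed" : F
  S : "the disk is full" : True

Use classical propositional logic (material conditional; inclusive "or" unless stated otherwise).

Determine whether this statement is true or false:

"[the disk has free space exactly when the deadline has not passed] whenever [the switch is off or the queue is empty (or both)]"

False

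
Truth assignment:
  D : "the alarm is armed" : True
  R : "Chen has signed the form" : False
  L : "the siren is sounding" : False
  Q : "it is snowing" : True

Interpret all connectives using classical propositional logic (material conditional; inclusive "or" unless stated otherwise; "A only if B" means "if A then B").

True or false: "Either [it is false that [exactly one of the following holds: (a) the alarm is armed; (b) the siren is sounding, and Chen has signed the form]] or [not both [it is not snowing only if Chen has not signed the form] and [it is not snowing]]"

true

This is not (D xor (L and R)) or ((not Q -> not R) nand not Q).

L and R = False and False = False
D xor (L and R) = True xor False = True
not (D xor (L and R)) = not True = False
not Q = not True = False
not R = not False = True
not Q -> not R = False -> True = True
not Q = not True = False
(not Q -> not R) nand not Q = True nand False = True
not (D xor (L and R)) or ((not Q -> not R) nand not Q) = False or True = True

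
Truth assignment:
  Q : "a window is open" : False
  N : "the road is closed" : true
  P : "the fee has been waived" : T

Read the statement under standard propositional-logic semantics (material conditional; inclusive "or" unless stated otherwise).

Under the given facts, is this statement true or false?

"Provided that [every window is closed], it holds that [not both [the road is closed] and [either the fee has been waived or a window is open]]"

In symbols: not Q -> (N nand (P or Q))

not Q = not False = True
P or Q = True or False = True
N nand (P or Q) = True nand True = False
not Q -> (N nand (P or Q)) = True -> False = False

The statement is false.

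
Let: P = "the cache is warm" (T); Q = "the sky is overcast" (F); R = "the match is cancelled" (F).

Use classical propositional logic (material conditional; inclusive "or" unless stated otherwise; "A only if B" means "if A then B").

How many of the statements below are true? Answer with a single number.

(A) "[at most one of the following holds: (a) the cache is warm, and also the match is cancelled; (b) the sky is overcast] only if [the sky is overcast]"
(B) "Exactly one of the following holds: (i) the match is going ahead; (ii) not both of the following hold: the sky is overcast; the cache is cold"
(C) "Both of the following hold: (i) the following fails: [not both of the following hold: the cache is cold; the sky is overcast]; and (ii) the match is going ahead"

(A): Parsed as ((P ∧ R) ↑ Q) → Q

P ∧ R = T ∧ F = F
(P ∧ R) ↑ Q = F ↑ F = T
((P ∧ R) ↑ Q) → Q = T → F = F
Thus (A) is false.

(B): Parsed as ¬R ⊕ (Q ↑ ¬P)

¬R = ¬F = T
¬P = ¬T = F
Q ↑ ¬P = F ↑ F = T
¬R ⊕ (Q ↑ ¬P) = T ⊕ T = F
Thus (B) is false.

(C): This is ¬(¬P ↑ Q) ∧ ¬R.

¬P = ¬T = F
¬P ↑ Q = F ↑ F = T
¬(¬P ↑ Q) = ¬T = F
¬R = ¬F = T
¬(¬P ↑ Q) ∧ ¬R = F ∧ T = F
Hence (C) is false.

True statements: 0 (none).

0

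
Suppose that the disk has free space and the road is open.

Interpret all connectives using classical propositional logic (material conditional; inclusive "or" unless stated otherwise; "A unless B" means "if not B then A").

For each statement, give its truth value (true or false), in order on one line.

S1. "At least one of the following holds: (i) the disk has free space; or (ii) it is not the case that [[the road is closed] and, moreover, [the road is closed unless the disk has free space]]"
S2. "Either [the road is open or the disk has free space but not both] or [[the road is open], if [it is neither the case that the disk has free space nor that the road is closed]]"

Let N = "the disk is full" (F), G = "the road is closed" (F).

S1: Parsed as ¬N ∨ ¬(G ∧ (G ∨ ¬N))

¬N = ¬F = T
¬N = ¬F = T
G ∨ ¬N = F ∨ T = T
G ∧ (G ∨ ¬N) = F ∧ T = F
¬(G ∧ (G ∨ ¬N)) = ¬F = T
¬N ∨ ¬(G ∧ (G ∨ ¬N)) = T ∨ T = T
Thus S1 is true.

S2: Parsed as (¬G ⊕ ¬N) ∨ ((¬N ↓ G) → ¬G)

¬G = ¬F = T
¬N = ¬F = T
¬G ⊕ ¬N = T ⊕ T = F
¬N = ¬F = T
¬N ↓ G = T ↓ F = F
¬G = ¬F = T
(¬N ↓ G) → ¬G = F → T = T
(¬G ⊕ ¬N) ∨ ((¬N ↓ G) → ¬G) = F ∨ T = T
Hence S2 is true.

S1 True, S2 True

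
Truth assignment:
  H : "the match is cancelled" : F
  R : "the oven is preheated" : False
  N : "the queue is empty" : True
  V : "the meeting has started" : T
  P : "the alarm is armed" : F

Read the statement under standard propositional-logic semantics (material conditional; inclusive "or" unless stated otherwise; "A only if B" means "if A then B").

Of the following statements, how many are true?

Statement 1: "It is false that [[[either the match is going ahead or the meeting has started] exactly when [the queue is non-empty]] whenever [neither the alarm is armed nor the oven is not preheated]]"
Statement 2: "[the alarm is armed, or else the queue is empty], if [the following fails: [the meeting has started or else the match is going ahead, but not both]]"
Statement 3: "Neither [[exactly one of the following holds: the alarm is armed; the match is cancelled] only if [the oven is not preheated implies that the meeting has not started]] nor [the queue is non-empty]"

1

Statement 1: Parsed as not ((P nor not R) -> ((not H or V) iff not N))

not R = not False = True
P nor not R = False nor True = False
not H = not False = True
not H or V = True or True = True
not N = not True = False
(not H or V) iff not N = True iff False = False
(P nor not R) -> ((not H or V) iff not N) = False -> False = True
not ((P nor not R) -> ((not H or V) iff not N)) = not True = False
So Statement 1 is false.

Statement 2: Parsed as not (V xor not H) -> (P or N)

not H = not False = True
V xor not H = True xor True = False
not (V xor not H) = not False = True
P or N = False or True = True
not (V xor not H) -> (P or N) = True -> True = True
Thus Statement 2 is true.

Statement 3: This is ((P xor H) -> (not R -> not V)) nor not N.

P xor H = False xor False = False
not R = not False = True
not V = not True = False
not R -> not V = True -> False = False
(P xor H) -> (not R -> not V) = False -> False = True
not N = not True = False
((P xor H) -> (not R -> not V)) nor not N = True nor False = False
Thus Statement 3 is false.

Count: 1.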